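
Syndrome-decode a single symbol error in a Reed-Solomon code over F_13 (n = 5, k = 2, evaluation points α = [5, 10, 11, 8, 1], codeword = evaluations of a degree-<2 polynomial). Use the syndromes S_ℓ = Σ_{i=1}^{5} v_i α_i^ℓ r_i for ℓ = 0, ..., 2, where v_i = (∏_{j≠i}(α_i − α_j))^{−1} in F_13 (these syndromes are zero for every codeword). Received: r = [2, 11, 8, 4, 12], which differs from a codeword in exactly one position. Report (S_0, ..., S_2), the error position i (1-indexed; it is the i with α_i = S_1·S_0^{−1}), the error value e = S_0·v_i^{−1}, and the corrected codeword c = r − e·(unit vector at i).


S = (7, 9, 6), error at position 1, error magnitude e = 2, c = [0, 11, 8, 4, 12].

Step 1: column multipliers v_i = (∏_{j≠i}(α_i − α_j))^{−1} mod 13.
  i = 1 (α = 5): (5−10)(5−11)(5−8)(5−1) = (−5)·(−6)·(−3)·4 = −360 ≡ 4, so v_1 = 4^{−1} = 10 (mod 13).
  i = 2 (α = 10): (10−5)(10−11)(10−8)(10−1) = 5·(−1)·2·9 = −90 ≡ 1, so v_2 = 1^{−1} = 1 (mod 13).
  i = 3 (α = 11): (11−5)(11−10)(11−8)(11−1) = 6·1·3·10 = 180 ≡ 11, so v_3 = 11^{−1} = 6 (mod 13).
  i = 4 (α = 8): (8−5)(8−10)(8−11)(8−1) = 3·(−2)·(−3)·7 = 126 ≡ 9, so v_4 = 9^{−1} = 3 (mod 13).
  i = 5 (α = 1): (1−5)(1−10)(1−11)(1−8) = (−4)·(−9)·(−10)·(−7) = 2520 ≡ 11, so v_5 = 11^{−1} = 6 (mod 13).
  v = [10, 1, 6, 3, 6].
Step 2: syndromes of r = [2, 11, 8, 4, 12] (all sums mod 13).
  S_0 = Σ v_i r_i = 10·2 + 1·11 + 6·8 + 3·4 + 6·12 = 163 ≡ 7.
  S_1 = Σ v_i α_i r_i = 10·5·2 + 1·10·11 + 6·11·8 + 3·8·4 + 6·1·12 = 906 ≡ 9.
  α_i^2 mod 13 = [12, 9, 4, 12, 1].
  S_2 = Σ v_i α_i^2 r_i = 10·12·2 + 1·9·11 + 6·4·8 + 3·12·4 + 6·1·12 = 747 ≡ 6.
  S = (7, 9, 6) ≠ 0, so r is not a codeword (an error is present).
Step 3: locate the error. For a single error e at position i, S_ℓ = v_i·e·α_i^ℓ, so α_err = S_1/S_0.
  S_0^{−1} = 7^{−1} = 2 (mod 13), so α_err = 9·2 = 18 ≡ 5 = α_1. Error position i = 1.
  Consistency check: S_2/S_1 = 6·3 = 18 ≡ 5 = α_err ✓ (single-error assumption holds).
Step 4: error magnitude e = S_0/v_1 = S_0·∏_{j≠1}(α_1 − α_j) = 7·4 = 28 ≡ 2 (mod 13).
Step 5: correct position 1: c_1 = r_1 − e = 2 − 2 ≡ 0 (mod 13). Hence c = [0, 11, 8, 4, 12].
  Check: interpolating c through the α_i gives m(x) = 2 + 10·x (degree < 2) with m(α_i) = c_i for every i, so c is indeed a codeword.


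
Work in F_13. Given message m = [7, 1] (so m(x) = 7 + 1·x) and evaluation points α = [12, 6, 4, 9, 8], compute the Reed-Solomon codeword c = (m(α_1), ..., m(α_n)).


c = [6, 0, 11, 3, 2]

Message polynomial: m(x) = 7 + 1·x (mod 13).
For each evaluation point α_i, compute m(α_i) mod 13:
  α_1 = 12: Horner steps 1 → 6, so m(12) = 6.
  α_2 = 6: Horner steps 1 → 0, so m(6) = 0.
  α_3 = 4: Horner steps 1 → 11, so m(4) = 11.
  α_4 = 9: Horner steps 1 → 3, so m(9) = 3.
  α_5 = 8: Horner steps 1 → 2, so m(8) = 2.
Codeword c = [6, 0, 11, 3, 2] ∈ F_13^5.


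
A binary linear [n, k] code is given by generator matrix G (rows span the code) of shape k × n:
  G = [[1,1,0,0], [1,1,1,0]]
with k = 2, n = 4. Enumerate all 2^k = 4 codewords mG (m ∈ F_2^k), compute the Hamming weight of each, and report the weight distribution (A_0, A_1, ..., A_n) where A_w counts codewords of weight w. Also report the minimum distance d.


Weight distribution: A_0 = 1, A_1 = 1, A_2 = 1, A_3 = 1. Minimum distance d = 1.

Enumerate all 2^2 = 4 messages m ∈ F_2^2.
For each, compute codeword c = mG in F_2^4, then tally its weight.
  m = 00 → c = 0000, weight = 0.
  m = 10 → c = 1100, weight = 2.
  m = 01 → c = 1110, weight = 3.
  m = 11 → c = 0010, weight = 1.
Tally weights:
  weight 0: 1 codewords.
  weight 1: 1 codewords.
  weight 2: 1 codewords.
  weight 3: 1 codewords.
Minimum distance d = smallest w > 0 with A_w > 0 = 1.
Sanity: Σ A_w = 4 = 2^2 = 4 ✓.


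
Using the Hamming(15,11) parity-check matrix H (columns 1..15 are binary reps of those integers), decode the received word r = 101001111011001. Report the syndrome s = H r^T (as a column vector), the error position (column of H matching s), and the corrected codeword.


s = (1, 0, 1, 0)^T, error position = 10, corrected codeword c = 101001111111001

Compute s = H r^T mod 2 one row at a time:
  s_1 = 1 + 1 + 0 + 1 + 1 + 0 + 0 + 1 = 5 ≡ 1 (mod 2).
  s_2 = 0 + 0 + 1 + 1 + 1 + 0 + 0 + 1 = 4 ≡ 0 (mod 2).
  s_3 = 0 + 1 + 1 + 1 + 0 + 1 + 0 + 1 = 5 ≡ 1 (mod 2).
  s_4 = 1 + 1 + 0 + 1 + 1 + 1 + 0 + 1 = 6 ≡ 0 (mod 2).
s = (1, 0, 1, 0)^T — this equals column 10 of H (binary 1010), so error is at position 10.
Correct: flip bit 10 of r = 101001111011001 to get c = 101001111111001.


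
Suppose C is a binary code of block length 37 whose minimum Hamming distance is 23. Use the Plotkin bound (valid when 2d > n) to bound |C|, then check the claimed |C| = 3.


Plotkin bound M ≤ 4; given |C| = 3 ≤ bound (satisfied).

Check applicability: 2d = 46, n = 37.
2d − n = 9 > 0, so Plotkin applies.
Compute d/(2d−n) = 23/9 ≈ 2.5556.
⌊d/(2d−n)⌋ = 2.
Plotkin bound: M ≤ 2·2 = 4.
Given |C| = 3, check: satisfied.
This |C| is below the Plotkin bound.


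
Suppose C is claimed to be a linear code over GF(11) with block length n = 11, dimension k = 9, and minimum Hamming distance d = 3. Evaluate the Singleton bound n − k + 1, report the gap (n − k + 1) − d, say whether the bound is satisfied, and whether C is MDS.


Singleton RHS = n − k + 1 = 3, slack = 0, bound satisfied, MDS.

Singleton bound: d ≤ n − k + 1.
Here n = 11, k = 9, so n − k + 1 = 3.
Given d = 3, check d ≤ 3: YES.
Slack = (n − k + 1) − d = 0.
The code is MDS (slack = 0).
Description: the claimed parameters are [11, 9, 3]_11; such a code would be MDS (meets Singleton bound).


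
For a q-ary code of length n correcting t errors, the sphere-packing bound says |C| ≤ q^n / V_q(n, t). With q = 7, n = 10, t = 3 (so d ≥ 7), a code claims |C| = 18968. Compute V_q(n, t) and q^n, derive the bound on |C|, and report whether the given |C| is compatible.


V_q(n, t) = 27601, q^n = 282475249, Hamming bound = 10234, |C| = 18968 > bound (violated).

Step 1: Compute V_q(n, t) = Σ_{j=0}^3 C(n, j) (q−1)^j.
  j = 0: C(10,0)·(6)^0 = 1·1 = 1.
  j = 1: C(10,1)·(6)^1 = 10·6 = 60.
  j = 2: C(10,2)·(6)^2 = 45·36 = 1620.
  j = 3: C(10,3)·(6)^3 = 120·216 = 25920.
  V_q(n, t) = 1 + 60 + 1620 + 25920 = 27601.
Step 2: q^n = 7^10 = 282475249.
Step 3: Hamming bound ⌊q^n / V_q(n,t)⌋ = ⌊282475249/27601⌋ = 10234.
Step 4: Compare |C| = 18968 to 10234: violated.
The claimed |C| lies above the Hamming bound, so no 7-ary code of length 10 with d ≥ 7 can have 18968 codewords.


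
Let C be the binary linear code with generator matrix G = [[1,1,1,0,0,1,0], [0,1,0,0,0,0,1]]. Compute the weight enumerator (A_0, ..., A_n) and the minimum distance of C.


Weight distribution: A_0 = 1, A_2 = 1, A_4 = 2. Minimum distance d = 2.

Enumerate all 2^2 = 4 messages m ∈ F_2^2.
For each, compute codeword c = mG in F_2^7, then tally its weight.
  m = 00 → c = 0000000, weight = 0.
  m = 10 → c = 1110010, weight = 4.
  m = 01 → c = 0100001, weight = 2.
  m = 11 → c = 1010011, weight = 4.
Tally weights:
  weight 0: 1 codewords.
  weight 2: 1 codewords.
  weight 4: 2 codewords.
Minimum distance d = smallest w > 0 with A_w > 0 = 2.
Sanity: Σ A_w = 4 = 2^2 = 4 ✓.


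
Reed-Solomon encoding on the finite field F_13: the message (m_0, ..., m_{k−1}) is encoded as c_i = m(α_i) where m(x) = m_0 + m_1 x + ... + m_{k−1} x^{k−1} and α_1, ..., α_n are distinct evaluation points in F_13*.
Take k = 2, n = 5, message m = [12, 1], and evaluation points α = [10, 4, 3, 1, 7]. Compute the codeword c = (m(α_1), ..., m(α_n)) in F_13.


c = [9, 3, 2, 0, 6]

Message polynomial: m(x) = 12 + 1·x (mod 13).
For each evaluation point α_i, compute m(α_i) mod 13:
  α_1 = 10: Horner steps 1 → 9, so m(10) = 9.
  α_2 = 4: Horner steps 1 → 3, so m(4) = 3.
  α_3 = 3: Horner steps 1 → 2, so m(3) = 2.
  α_4 = 1: Horner steps 1 → 0, so m(1) = 0.
  α_5 = 7: Horner steps 1 → 6, so m(7) = 6.
Codeword c = [9, 3, 2, 0, 6] ∈ F_13^5.


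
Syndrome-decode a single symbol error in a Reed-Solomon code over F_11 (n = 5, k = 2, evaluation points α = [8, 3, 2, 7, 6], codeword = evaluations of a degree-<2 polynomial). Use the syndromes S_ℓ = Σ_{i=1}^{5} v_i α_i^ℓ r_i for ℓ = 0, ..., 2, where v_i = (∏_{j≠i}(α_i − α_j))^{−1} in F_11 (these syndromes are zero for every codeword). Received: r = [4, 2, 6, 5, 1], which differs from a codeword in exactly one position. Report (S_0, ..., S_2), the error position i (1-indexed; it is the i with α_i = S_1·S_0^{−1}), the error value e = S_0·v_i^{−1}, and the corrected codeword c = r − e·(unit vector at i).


S = (4, 6, 9), error at position 4, error magnitude e = 8, c = [4, 2, 6, 8, 1].

Step 1: column multipliers v_i = (∏_{j≠i}(α_i − α_j))^{−1} mod 11.
  i = 1 (α = 8): (8−3)(8−2)(8−7)(8−6) = 5·6·1·2 = 60 ≡ 5, so v_1 = 5^{−1} = 9 (mod 11).
  i = 2 (α = 3): (3−8)(3−2)(3−7)(3−6) = (−5)·1·(−4)·(−3) = −60 ≡ 6, so v_2 = 6^{−1} = 2 (mod 11).
  i = 3 (α = 2): (2−8)(2−3)(2−7)(2−6) = (−6)·(−1)·(−5)·(−4) = 120 ≡ 10, so v_3 = 10^{−1} = 10 (mod 11).
  i = 4 (α = 7): (7−8)(7−3)(7−2)(7−6) = (−1)·4·5·1 = −20 ≡ 2, so v_4 = 2^{−1} = 6 (mod 11).
  i = 5 (α = 6): (6−8)(6−3)(6−2)(6−7) = (−2)·3·4·(−1) = 24 ≡ 2, so v_5 = 2^{−1} = 6 (mod 11).
  v = [9, 2, 10, 6, 6].
Step 2: syndromes of r = [4, 2, 6, 5, 1] (all sums mod 11).
  S_0 = Σ v_i r_i = 9·4 + 2·2 + 10·6 + 6·5 + 6·1 = 136 ≡ 4.
  S_1 = Σ v_i α_i r_i = 9·8·4 + 2·3·2 + 10·2·6 + 6·7·5 + 6·6·1 = 666 ≡ 6.
  α_i^2 mod 11 = [9, 9, 4, 5, 3].
  S_2 = Σ v_i α_i^2 r_i = 9·9·4 + 2·9·2 + 10·4·6 + 6·5·5 + 6·3·1 = 768 ≡ 9.
  S = (4, 6, 9) ≠ 0, so r is not a codeword (an error is present).
Step 3: locate the error. For a single error e at position i, S_ℓ = v_i·e·α_i^ℓ, so α_err = S_1/S_0.
  S_0^{−1} = 4^{−1} = 3 (mod 11), so α_err = 6·3 = 18 ≡ 7 = α_4. Error position i = 4.
  Consistency check: S_2/S_1 = 9·2 = 18 ≡ 7 = α_err ✓ (single-error assumption holds).
Step 4: error magnitude e = S_0/v_4 = S_0·∏_{j≠4}(α_4 − α_j) = 4·2 = 8 ≡ 8 (mod 11).
Step 5: correct position 4: c_4 = r_4 − e = 5 − 8 ≡ 8 (mod 11). Hence c = [4, 2, 6, 8, 1].
  Check: interpolating c through the α_i gives m(x) = 3 + 7·x (degree < 2) with m(α_i) = c_i for every i, so c is indeed a codeword.


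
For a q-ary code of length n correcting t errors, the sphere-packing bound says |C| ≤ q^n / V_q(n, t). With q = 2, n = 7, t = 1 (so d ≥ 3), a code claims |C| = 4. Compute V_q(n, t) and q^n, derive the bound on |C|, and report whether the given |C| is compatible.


V_q(n, t) = 8, q^n = 128, Hamming bound = 16, |C| = 4 ≤ bound (satisfied).

Step 1: Compute V_q(n, t) = Σ_{j=0}^1 C(n, j) (q−1)^j.
  j = 0: C(7,0)·(1)^0 = 1·1 = 1.
  j = 1: C(7,1)·(1)^1 = 7·1 = 7.
  V_q(n, t) = 1 + 7 = 8.
Step 2: q^n = 2^7 = 128.
Step 3: Hamming bound ⌊q^n / V_q(n,t)⌋ = ⌊128/8⌋ = 16.
Step 4: Compare |C| = 4 to 16: satisfied.
The claimed |C| lies below the Hamming bound.


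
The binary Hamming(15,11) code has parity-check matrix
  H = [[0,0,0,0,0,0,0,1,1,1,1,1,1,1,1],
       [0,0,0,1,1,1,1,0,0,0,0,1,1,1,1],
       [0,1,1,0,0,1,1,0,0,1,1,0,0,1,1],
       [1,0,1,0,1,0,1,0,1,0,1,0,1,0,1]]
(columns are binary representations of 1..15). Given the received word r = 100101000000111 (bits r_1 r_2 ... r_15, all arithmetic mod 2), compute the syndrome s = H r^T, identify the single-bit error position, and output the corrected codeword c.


s = (1, 1, 1, 1)^T, error position = 15, corrected codeword c = 100101000000110

Compute s = H r^T mod 2 one row at a time:
  s_1 = 0 + 0 + 0 + 0 + 0 + 1 + 1 + 1 = 3 ≡ 1 (mod 2).
  s_2 = 1 + 0 + 1 + 0 + 0 + 1 + 1 + 1 = 5 ≡ 1 (mod 2).
  s_3 = 0 + 0 + 1 + 0 + 0 + 0 + 1 + 1 = 3 ≡ 1 (mod 2).
  s_4 = 1 + 0 + 0 + 0 + 0 + 0 + 1 + 1 = 3 ≡ 1 (mod 2).
s = (1, 1, 1, 1)^T — this equals column 15 of H (binary 1111), so error is at position 15.
Correct: flip bit 15 of r = 100101000000111 to get c = 100101000000110.


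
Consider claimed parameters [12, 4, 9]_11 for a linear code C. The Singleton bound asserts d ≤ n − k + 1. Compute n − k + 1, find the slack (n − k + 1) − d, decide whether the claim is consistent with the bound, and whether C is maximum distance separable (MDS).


Singleton RHS = n − k + 1 = 9, slack = 0, bound satisfied, MDS.

Singleton bound: d ≤ n − k + 1.
Here n = 12, k = 4, so n − k + 1 = 9.
Given d = 9, check d ≤ 9: YES.
Slack = (n − k + 1) − d = 0.
The code is MDS (slack = 0).
Description: the claimed parameters are [12, 4, 9]_11; such a code would be MDS (meets Singleton bound).


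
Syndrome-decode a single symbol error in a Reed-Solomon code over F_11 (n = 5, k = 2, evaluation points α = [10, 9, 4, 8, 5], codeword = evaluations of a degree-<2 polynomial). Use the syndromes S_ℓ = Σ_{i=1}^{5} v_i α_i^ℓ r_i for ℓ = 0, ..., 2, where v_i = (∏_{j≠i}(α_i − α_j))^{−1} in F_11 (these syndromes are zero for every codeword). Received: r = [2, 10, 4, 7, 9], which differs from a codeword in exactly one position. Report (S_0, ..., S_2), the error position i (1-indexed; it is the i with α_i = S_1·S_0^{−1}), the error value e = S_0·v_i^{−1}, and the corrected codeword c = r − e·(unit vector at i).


S = (2, 8, 10), error at position 3, error magnitude e = 9, c = [2, 10, 6, 7, 9].

Step 1: column multipliers v_i = (∏_{j≠i}(α_i − α_j))^{−1} mod 11.
  i = 1 (α = 10): (10−9)(10−4)(10−8)(10−5) = 1·6·2·5 = 60 ≡ 5, so v_1 = 5^{−1} = 9 (mod 11).
  i = 2 (α = 9): (9−10)(9−4)(9−8)(9−5) = (−1)·5·1·4 = −20 ≡ 2, so v_2 = 2^{−1} = 6 (mod 11).
  i = 3 (α = 4): (4−10)(4−9)(4−8)(4−5) = (−6)·(−5)·(−4)·(−1) = 120 ≡ 10, so v_3 = 10^{−1} = 10 (mod 11).
  i = 4 (α = 8): (8−10)(8−9)(8−4)(8−5) = (−2)·(−1)·4·3 = 24 ≡ 2, so v_4 = 2^{−1} = 6 (mod 11).
  i = 5 (α = 5): (5−10)(5−9)(5−4)(5−8) = (−5)·(−4)·1·(−3) = −60 ≡ 6, so v_5 = 6^{−1} = 2 (mod 11).
  v = [9, 6, 10, 6, 2].
Step 2: syndromes of r = [2, 10, 4, 7, 9] (all sums mod 11).
  S_0 = Σ v_i r_i = 9·2 + 6·10 + 10·4 + 6·7 + 2·9 = 178 ≡ 2.
  S_1 = Σ v_i α_i r_i = 9·10·2 + 6·9·10 + 10·4·4 + 6·8·7 + 2·5·9 = 1306 ≡ 8.
  α_i^2 mod 11 = [1, 4, 5, 9, 3].
  S_2 = Σ v_i α_i^2 r_i = 9·1·2 + 6·4·10 + 10·5·4 + 6·9·7 + 2·3·9 = 890 ≡ 10.
  S = (2, 8, 10) ≠ 0, so r is not a codeword (an error is present).
Step 3: locate the error. For a single error e at position i, S_ℓ = v_i·e·α_i^ℓ, so α_err = S_1/S_0.
  S_0^{−1} = 2^{−1} = 6 (mod 11), so α_err = 8·6 = 48 ≡ 4 = α_3. Error position i = 3.
  Consistency check: S_2/S_1 = 10·7 = 70 ≡ 4 = α_err ✓ (single-error assumption holds).
Step 4: error magnitude e = S_0/v_3 = S_0·∏_{j≠3}(α_3 − α_j) = 2·10 = 20 ≡ 9 (mod 11).
Step 5: correct position 3: c_3 = r_3 − e = 4 − 9 ≡ 6 (mod 11). Hence c = [2, 10, 6, 7, 9].
  Check: interpolating c through the α_i gives m(x) = 5 + 3·x (degree < 2) with m(α_i) = c_i for every i, so c is indeed a codeword.


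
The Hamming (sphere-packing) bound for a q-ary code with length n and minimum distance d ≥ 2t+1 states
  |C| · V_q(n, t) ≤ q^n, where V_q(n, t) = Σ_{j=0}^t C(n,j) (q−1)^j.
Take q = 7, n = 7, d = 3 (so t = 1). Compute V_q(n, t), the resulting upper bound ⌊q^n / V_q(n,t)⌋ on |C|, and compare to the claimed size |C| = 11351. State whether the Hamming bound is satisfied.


V_q(n, t) = 43, q^n = 823543, Hamming bound = 19152, |C| = 11351 ≤ bound (satisfied).

Step 1: Compute V_q(n, t) = Σ_{j=0}^1 C(n, j) (q−1)^j.
  j = 0: C(7,0)·(6)^0 = 1·1 = 1.
  j = 1: C(7,1)·(6)^1 = 7·6 = 42.
  V_q(n, t) = 1 + 42 = 43.
Step 2: q^n = 7^7 = 823543.
Step 3: Hamming bound ⌊q^n / V_q(n,t)⌋ = ⌊823543/43⌋ = 19152.
Step 4: Compare |C| = 11351 to 19152: satisfied.
The claimed |C| lies below the Hamming bound.


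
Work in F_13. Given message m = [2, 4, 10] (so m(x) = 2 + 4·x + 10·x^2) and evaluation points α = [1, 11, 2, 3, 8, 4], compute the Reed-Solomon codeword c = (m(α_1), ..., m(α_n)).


c = [3, 8, 11, 0, 11, 9]

Message polynomial: m(x) = 2 + 4·x + 10·x^2 (mod 13).
For each evaluation point α_i, compute m(α_i) mod 13:
  α_1 = 1: Horner steps 10 → 1 → 3, so m(1) = 3.
  α_2 = 11: Horner steps 10 → 10 → 8, so m(11) = 8.
  α_3 = 2: Horner steps 10 → 11 → 11, so m(2) = 11.
  α_4 = 3: Horner steps 10 → 8 → 0, so m(3) = 0.
  α_5 = 8: Horner steps 10 → 6 → 11, so m(8) = 11.
  α_6 = 4: Horner steps 10 → 5 → 9, so m(4) = 9.
Codeword c = [3, 8, 11, 0, 11, 9] ∈ F_13^6.


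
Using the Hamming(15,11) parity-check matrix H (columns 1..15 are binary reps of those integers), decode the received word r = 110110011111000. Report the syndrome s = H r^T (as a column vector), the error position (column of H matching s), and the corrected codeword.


s = (1, 1, 1, 0)^T, error position = 14, corrected codeword c = 110110011111010

Compute s = H r^T mod 2 one row at a time:
  s_1 = 1 + 1 + 1 + 1 + 1 + 0 + 0 + 0 = 5 ≡ 1 (mod 2).
  s_2 = 1 + 1 + 0 + 0 + 1 + 0 + 0 + 0 = 3 ≡ 1 (mod 2).
  s_3 = 1 + 0 + 0 + 0 + 1 + 1 + 0 + 0 = 3 ≡ 1 (mod 2).
  s_4 = 1 + 0 + 1 + 0 + 1 + 1 + 0 + 0 = 4 ≡ 0 (mod 2).
s = (1, 1, 1, 0)^T — this equals column 14 of H (binary 1110), so error is at position 14.
Correct: flip bit 14 of r = 110110011111000 to get c = 110110011111010.


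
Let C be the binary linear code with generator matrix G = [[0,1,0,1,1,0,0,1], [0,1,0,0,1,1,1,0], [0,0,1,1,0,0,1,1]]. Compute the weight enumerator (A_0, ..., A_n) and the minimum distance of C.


Weight distribution: A_0 = 1, A_2 = 1, A_4 = 5, A_6 = 1. Minimum distance d = 2.

Enumerate all 2^3 = 8 messages m ∈ F_2^3.
For each, compute codeword c = mG in F_2^8, then tally its weight.
  m = 000 → c = 00000000, weight = 0.
  m = 100 → c = 01011001, weight = 4.
  m = 010 → c = 01001110, weight = 4.
  m = 110 → c = 00010111, weight = 4.
  m = 001 → c = 00110011, weight = 4.
  m = 101 → c = 01101010, weight = 4.
  m = 011 → c = 01111101, weight = 6.
  m = 111 → c = 00100100, weight = 2.
Tally weights:
  weight 0: 1 codewords.
  weight 2: 1 codewords.
  weight 4: 5 codewords.
  weight 6: 1 codewords.
Minimum distance d = smallest w > 0 with A_w > 0 = 2.
Sanity: Σ A_w = 8 = 2^3 = 8 ✓.


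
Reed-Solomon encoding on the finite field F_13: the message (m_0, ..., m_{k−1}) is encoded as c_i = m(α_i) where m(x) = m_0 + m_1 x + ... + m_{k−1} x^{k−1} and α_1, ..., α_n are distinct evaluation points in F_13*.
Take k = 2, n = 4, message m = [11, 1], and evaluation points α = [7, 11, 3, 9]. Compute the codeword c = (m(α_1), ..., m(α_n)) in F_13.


c = [5, 9, 1, 7]

Message polynomial: m(x) = 11 + 1·x (mod 13).
For each evaluation point α_i, compute m(α_i) mod 13:
  α_1 = 7: Horner steps 1 → 5, so m(7) = 5.
  α_2 = 11: Horner steps 1 → 9, so m(11) = 9.
  α_3 = 3: Horner steps 1 → 1, so m(3) = 1.
  α_4 = 9: Horner steps 1 → 7, so m(9) = 7.
Codeword c = [5, 9, 1, 7] ∈ F_13^4.


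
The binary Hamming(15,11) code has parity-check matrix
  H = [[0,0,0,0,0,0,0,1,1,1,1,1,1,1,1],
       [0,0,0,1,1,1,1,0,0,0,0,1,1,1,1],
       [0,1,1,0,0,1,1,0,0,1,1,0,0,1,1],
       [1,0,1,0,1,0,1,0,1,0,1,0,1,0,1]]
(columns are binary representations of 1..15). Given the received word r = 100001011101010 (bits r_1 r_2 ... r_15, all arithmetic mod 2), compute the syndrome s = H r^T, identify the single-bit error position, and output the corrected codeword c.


s = (1, 1, 1, 0)^T, error position = 14, corrected codeword c = 100001011101000

Compute s = H r^T mod 2 one row at a time:
  s_1 = 1 + 1 + 1 + 0 + 1 + 0 + 1 + 0 = 5 ≡ 1 (mod 2).
  s_2 = 0 + 0 + 1 + 0 + 1 + 0 + 1 + 0 = 3 ≡ 1 (mod 2).
  s_3 = 0 + 0 + 1 + 0 + 1 + 0 + 1 + 0 = 3 ≡ 1 (mod 2).
  s_4 = 1 + 0 + 0 + 0 + 1 + 0 + 0 + 0 = 2 ≡ 0 (mod 2).
s = (1, 1, 1, 0)^T — this equals column 14 of H (binary 1110), so error is at position 14.
Correct: flip bit 14 of r = 100001011101010 to get c = 100001011101000.


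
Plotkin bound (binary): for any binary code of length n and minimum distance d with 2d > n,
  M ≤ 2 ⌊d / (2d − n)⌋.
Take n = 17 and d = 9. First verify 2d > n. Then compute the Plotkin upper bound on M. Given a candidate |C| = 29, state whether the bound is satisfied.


Plotkin bound M ≤ 18; given |C| = 29 > bound (violated).

Check applicability: 2d = 18, n = 17.
2d − n = 1 > 0, so Plotkin applies.
Compute d/(2d−n) = 9/1 ≈ 9.0000.
⌊d/(2d−n)⌋ = 9.
Plotkin bound: M ≤ 2·9 = 18.
Given |C| = 29, check: VIOLATED.
This |C| is above the Plotkin bound, so no binary code with n = 17, d = 9 and 29 codewords exists.


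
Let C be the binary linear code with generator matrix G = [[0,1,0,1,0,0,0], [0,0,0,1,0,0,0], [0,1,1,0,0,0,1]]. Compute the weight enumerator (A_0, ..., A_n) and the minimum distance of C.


Weight distribution: A_0 = 1, A_1 = 2, A_2 = 2, A_3 = 2, A_4 = 1. Minimum distance d = 1.

Enumerate all 2^3 = 8 messages m ∈ F_2^3.
For each, compute codeword c = mG in F_2^7, then tally its weight.
  m = 000 → c = 0000000, weight = 0.
  m = 100 → c = 0101000, weight = 2.
  m = 010 → c = 0001000, weight = 1.
  m = 110 → c = 0100000, weight = 1.
  m = 001 → c = 0110001, weight = 3.
  m = 101 → c = 0011001, weight = 3.
  m = 011 → c = 0111001, weight = 4.
  m = 111 → c = 0010001, weight = 2.
Tally weights:
  weight 0: 1 codewords.
  weight 1: 2 codewords.
  weight 2: 2 codewords.
  weight 3: 2 codewords.
  weight 4: 1 codewords.
Minimum distance d = smallest w > 0 with A_w > 0 = 1.
Sanity: Σ A_w = 8 = 2^3 = 8 ✓.


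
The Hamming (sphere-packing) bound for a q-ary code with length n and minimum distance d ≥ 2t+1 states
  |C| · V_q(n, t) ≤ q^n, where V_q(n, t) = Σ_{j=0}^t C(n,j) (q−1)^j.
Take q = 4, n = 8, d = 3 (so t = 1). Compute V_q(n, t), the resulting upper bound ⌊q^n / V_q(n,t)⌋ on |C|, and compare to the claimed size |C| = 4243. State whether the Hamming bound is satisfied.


V_q(n, t) = 25, q^n = 65536, Hamming bound = 2621, |C| = 4243 > bound (violated).

Step 1: Compute V_q(n, t) = Σ_{j=0}^1 C(n, j) (q−1)^j.
  j = 0: C(8,0)·(3)^0 = 1·1 = 1.
  j = 1: C(8,1)·(3)^1 = 8·3 = 24.
  V_q(n, t) = 1 + 24 = 25.
Step 2: q^n = 4^8 = 65536.
Step 3: Hamming bound ⌊q^n / V_q(n,t)⌋ = ⌊65536/25⌋ = 2621.
Step 4: Compare |C| = 4243 to 2621: violated.
The claimed |C| lies above the Hamming bound, so no 4-ary code of length 8 with d ≥ 3 can have 4243 codewords.


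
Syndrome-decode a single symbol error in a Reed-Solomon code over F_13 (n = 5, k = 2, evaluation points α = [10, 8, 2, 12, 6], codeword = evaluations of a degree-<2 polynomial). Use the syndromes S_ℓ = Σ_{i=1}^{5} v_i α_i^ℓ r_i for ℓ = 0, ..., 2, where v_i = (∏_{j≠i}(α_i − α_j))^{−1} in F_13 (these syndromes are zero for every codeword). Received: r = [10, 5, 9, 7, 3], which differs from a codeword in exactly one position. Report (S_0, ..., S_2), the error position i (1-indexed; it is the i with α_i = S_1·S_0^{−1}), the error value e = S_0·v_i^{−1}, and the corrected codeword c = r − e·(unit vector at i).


S = (1, 8, 12), error at position 2, error magnitude e = 5, c = [10, 0, 9, 7, 3].

Step 1: column multipliers v_i = (∏_{j≠i}(α_i − α_j))^{−1} mod 13.
  i = 1 (α = 10): (10−8)(10−2)(10−12)(10−6) = 2·8·(−2)·4 = −128 ≡ 2, so v_1 = 2^{−1} = 7 (mod 13).
  i = 2 (α = 8): (8−10)(8−2)(8−12)(8−6) = (−2)·6·(−4)·2 = 96 ≡ 5, so v_2 = 5^{−1} = 8 (mod 13).
  i = 3 (α = 2): (2−10)(2−8)(2−12)(2−6) = (−8)·(−6)·(−10)·(−4) = 1920 ≡ 9, so v_3 = 9^{−1} = 3 (mod 13).
  i = 4 (α = 12): (12−10)(12−8)(12−2)(12−6) = 2·4·10·6 = 480 ≡ 12, so v_4 = 12^{−1} = 12 (mod 13).
  i = 5 (α = 6): (6−10)(6−8)(6−2)(6−12) = (−4)·(−2)·4·(−6) = −192 ≡ 3, so v_5 = 3^{−1} = 9 (mod 13).
  v = [7, 8, 3, 12, 9].
Step 2: syndromes of r = [10, 5, 9, 7, 3] (all sums mod 13).
  S_0 = Σ v_i r_i = 7·10 + 8·5 + 3·9 + 12·7 + 9·3 = 248 ≡ 1.
  S_1 = Σ v_i α_i r_i = 7·10·10 + 8·8·5 + 3·2·9 + 12·12·7 + 9·6·3 = 2244 ≡ 8.
  α_i^2 mod 13 = [9, 12, 4, 1, 10].
  S_2 = Σ v_i α_i^2 r_i = 7·9·10 + 8·12·5 + 3·4·9 + 12·1·7 + 9·10·3 = 1572 ≡ 12.
  S = (1, 8, 12) ≠ 0, so r is not a codeword (an error is present).
Step 3: locate the error. For a single error e at position i, S_ℓ = v_i·e·α_i^ℓ, so α_err = S_1/S_0.
  S_0^{−1} = 1^{−1} = 1 (mod 13), so α_err = 8·1 = 8 ≡ 8 = α_2. Error position i = 2.
  Consistency check: S_2/S_1 = 12·5 = 60 ≡ 8 = α_err ✓ (single-error assumption holds).
Step 4: error magnitude e = S_0/v_2 = S_0·∏_{j≠2}(α_2 − α_j) = 1·5 = 5 ≡ 5 (mod 13).
Step 5: correct position 2: c_2 = r_2 − e = 5 − 5 ≡ 0 (mod 13). Hence c = [10, 0, 9, 7, 3].
  Check: interpolating c through the α_i gives m(x) = 12 + 5·x (degree < 2) with m(α_i) = c_i for every i, so c is indeed a codeword.


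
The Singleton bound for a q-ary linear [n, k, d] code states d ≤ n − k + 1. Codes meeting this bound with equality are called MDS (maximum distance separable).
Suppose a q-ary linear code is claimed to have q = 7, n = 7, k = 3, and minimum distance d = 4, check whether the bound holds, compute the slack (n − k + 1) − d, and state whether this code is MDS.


Singleton RHS = n − k + 1 = 5, slack = 1, bound satisfied, not MDS.

Singleton bound: d ≤ n − k + 1.
Here n = 7, k = 3, so n − k + 1 = 5.
Given d = 4, check d ≤ 5: YES.
Slack = (n − k + 1) − d = 1.
The code is NOT MDS (slack = 1 > 0).
Description: the claimed parameters are [7, 3, 4]_7; such a code would be non-MDS.


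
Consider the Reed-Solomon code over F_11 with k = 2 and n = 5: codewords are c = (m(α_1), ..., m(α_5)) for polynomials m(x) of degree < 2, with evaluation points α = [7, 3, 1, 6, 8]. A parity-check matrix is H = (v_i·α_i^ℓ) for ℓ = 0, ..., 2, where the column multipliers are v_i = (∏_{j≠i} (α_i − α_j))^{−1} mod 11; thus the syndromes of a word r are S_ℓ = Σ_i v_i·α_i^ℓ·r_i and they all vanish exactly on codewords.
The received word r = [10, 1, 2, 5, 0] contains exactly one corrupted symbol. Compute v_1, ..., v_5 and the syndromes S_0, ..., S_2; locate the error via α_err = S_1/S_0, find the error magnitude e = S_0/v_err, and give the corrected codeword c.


S = (10, 3, 2), error at position 5, error magnitude e = 7, c = [10, 1, 2, 5, 4].

Step 1: column multipliers v_i = (∏_{j≠i}(α_i − α_j))^{−1} mod 11.
  i = 1 (α = 7): (7−3)(7−1)(7−6)(7−8) = 4·6·1·(−1) = −24 ≡ 9, so v_1 = 9^{−1} = 5 (mod 11).
  i = 2 (α = 3): (3−7)(3−1)(3−6)(3−8) = (−4)·2·(−3)·(−5) = −120 ≡ 1, so v_2 = 1^{−1} = 1 (mod 11).
  i = 3 (α = 1): (1−7)(1−3)(1−6)(1−8) = (−6)·(−2)·(−5)·(−7) = 420 ≡ 2, so v_3 = 2^{−1} = 6 (mod 11).
  i = 4 (α = 6): (6−7)(6−3)(6−1)(6−8) = (−1)·3·5·(−2) = 30 ≡ 8, so v_4 = 8^{−1} = 7 (mod 11).
  i = 5 (α = 8): (8−7)(8−3)(8−1)(8−6) = 1·5·7·2 = 70 ≡ 4, so v_5 = 4^{−1} = 3 (mod 11).
  v = [5, 1, 6, 7, 3].
Step 2: syndromes of r = [10, 1, 2, 5, 0] (all sums mod 11).
  S_0 = Σ v_i r_i = 5·10 + 1·1 + 6·2 + 7·5 + 3·0 = 98 ≡ 10.
  S_1 = Σ v_i α_i r_i = 5·7·10 + 1·3·1 + 6·1·2 + 7·6·5 + 3·8·0 = 575 ≡ 3.
  α_i^2 mod 11 = [5, 9, 1, 3, 9].
  S_2 = Σ v_i α_i^2 r_i = 5·5·10 + 1·9·1 + 6·1·2 + 7·3·5 + 3·9·0 = 376 ≡ 2.
  S = (10, 3, 2) ≠ 0, so r is not a codeword (an error is present).
Step 3: locate the error. For a single error e at position i, S_ℓ = v_i·e·α_i^ℓ, so α_err = S_1/S_0.
  S_0^{−1} = 10^{−1} = 10 (mod 11), so α_err = 3·10 = 30 ≡ 8 = α_5. Error position i = 5.
  Consistency check: S_2/S_1 = 2·4 = 8 ≡ 8 = α_err ✓ (single-error assumption holds).
Step 4: error magnitude e = S_0/v_5 = S_0·∏_{j≠5}(α_5 − α_j) = 10·4 = 40 ≡ 7 (mod 11).
Step 5: correct position 5: c_5 = r_5 − e = 0 − 7 ≡ 4 (mod 11). Hence c = [10, 1, 2, 5, 4].
  Check: interpolating c through the α_i gives m(x) = 8 + 5·x (degree < 2) with m(α_i) = c_i for every i, so c is indeed a codeword.


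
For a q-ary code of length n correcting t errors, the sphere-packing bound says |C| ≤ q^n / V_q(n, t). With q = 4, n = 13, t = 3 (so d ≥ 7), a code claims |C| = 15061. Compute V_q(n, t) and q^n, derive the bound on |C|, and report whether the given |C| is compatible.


V_q(n, t) = 8464, q^n = 67108864, Hamming bound = 7928, |C| = 15061 > bound (violated).

Step 1: Compute V_q(n, t) = Σ_{j=0}^3 C(n, j) (q−1)^j.
  j = 0: C(13,0)·(3)^0 = 1·1 = 1.
  j = 1: C(13,1)·(3)^1 = 13·3 = 39.
  j = 2: C(13,2)·(3)^2 = 78·9 = 702.
  j = 3: C(13,3)·(3)^3 = 286·27 = 7722.
  V_q(n, t) = 1 + 39 + 702 + 7722 = 8464.
Step 2: q^n = 4^13 = 67108864.
Step 3: Hamming bound ⌊q^n / V_q(n,t)⌋ = ⌊67108864/8464⌋ = 7928.
Step 4: Compare |C| = 15061 to 7928: violated.
The claimed |C| lies above the Hamming bound, so no 4-ary code of length 13 with d ≥ 7 can have 15061 codewords.


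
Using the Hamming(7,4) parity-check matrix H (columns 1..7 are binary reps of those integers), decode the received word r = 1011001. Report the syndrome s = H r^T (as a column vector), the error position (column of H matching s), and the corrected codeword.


s = (0, 0, 1)^T, error position = 1, corrected codeword c = 0011001

Compute s = H r^T mod 2 one row at a time:
  s_1 = 1 + 0 + 0 + 1 = 2 ≡ 0 (mod 2).
  s_2 = 0 + 1 + 0 + 1 = 2 ≡ 0 (mod 2).
  s_3 = 1 + 1 + 0 + 1 = 3 ≡ 1 (mod 2).
s = (0, 0, 1)^T — this equals column 1 of H (binary 001), so error is at position 1.
Correct: flip bit 1 of r = 1011001 to get c = 0011001.


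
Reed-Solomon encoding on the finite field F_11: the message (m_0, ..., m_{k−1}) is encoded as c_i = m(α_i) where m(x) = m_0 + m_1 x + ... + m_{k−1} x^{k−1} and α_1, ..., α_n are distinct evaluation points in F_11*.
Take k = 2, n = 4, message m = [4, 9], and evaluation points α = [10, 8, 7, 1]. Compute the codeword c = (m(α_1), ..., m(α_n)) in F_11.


c = [6, 10, 1, 2]

Message polynomial: m(x) = 4 + 9·x (mod 11).
For each evaluation point α_i, compute m(α_i) mod 11:
  α_1 = 10: Horner steps 9 → 6, so m(10) = 6.
  α_2 = 8: Horner steps 9 → 10, so m(8) = 10.
  α_3 = 7: Horner steps 9 → 1, so m(7) = 1.
  α_4 = 1: Horner steps 9 → 2, so m(1) = 2.
Codeword c = [6, 10, 1, 2] ∈ F_11^4.


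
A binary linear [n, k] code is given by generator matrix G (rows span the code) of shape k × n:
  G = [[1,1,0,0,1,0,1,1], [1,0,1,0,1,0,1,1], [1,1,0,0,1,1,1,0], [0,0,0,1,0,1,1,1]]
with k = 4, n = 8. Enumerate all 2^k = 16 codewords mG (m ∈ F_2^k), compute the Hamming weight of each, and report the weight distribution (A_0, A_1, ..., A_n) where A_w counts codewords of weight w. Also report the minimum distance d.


Weight distribution: A_0 = 1, A_2 = 3, A_4 = 3, A_5 = 8, A_6 = 1. Minimum distance d = 2.

Enumerate all 2^4 = 16 messages m ∈ F_2^4.
For each, compute codeword c = mG in F_2^8, then tally its weight.
  m = 0000 → c = 00000000, weight = 0.
  m = 1000 → c = 11001011, weight = 5.
  m = 0100 → c = 10101011, weight = 5.
  m = 1100 → c = 01100000, weight = 2.
  m = 0010 → c = 11001110, weight = 5.
  m = 1010 → c = 00000101, weight = 2.
  m = 0110 → c = 01100101, weight = 4.
  m = 1110 → c = 10101110, weight = 5.
  m = 0001 → c = 00010111, weight = 4.
  m = 1001 → c = 11011100, weight = 5.
  m = 0101 → c = 10111100, weight = 5.
  m = 1101 → c = 01110111, weight = 6.
  m = 0011 → c = 11011001, weight = 5.
  m = 1011 → c = 00010010, weight = 2.
  m = 0111 → c = 01110010, weight = 4.
  m = 1111 → c = 10111001, weight = 5.
Tally weights:
  weight 0: 1 codewords.
  weight 2: 3 codewords.
  weight 4: 3 codewords.
  weight 5: 8 codewords.
  weight 6: 1 codewords.
Minimum distance d = smallest w > 0 with A_w > 0 = 2.
Sanity: Σ A_w = 16 = 2^4 = 16 ✓.


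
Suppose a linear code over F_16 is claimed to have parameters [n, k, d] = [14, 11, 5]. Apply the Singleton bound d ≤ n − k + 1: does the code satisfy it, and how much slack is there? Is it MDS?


Singleton RHS = n − k + 1 = 4, slack = -1, bound violated (no such code; not MDS).

Singleton bound: d ≤ n − k + 1.
Here n = 14, k = 11, so n − k + 1 = 4.
Given d = 5, check d ≤ 4: NO.
Slack = (n − k + 1) − d = -1.
The slack is negative: d = 5 exceeds n − k + 1 = 4 by 1, so the Singleton bound is violated and no linear [14, 11, 5]_16 code can exist. In particular it is not MDS (MDS requires d = n − k + 1 exactly).
Description: the claimed parameters are [14, 11, 5]_16; such a code would be impossible (violates the Singleton bound).


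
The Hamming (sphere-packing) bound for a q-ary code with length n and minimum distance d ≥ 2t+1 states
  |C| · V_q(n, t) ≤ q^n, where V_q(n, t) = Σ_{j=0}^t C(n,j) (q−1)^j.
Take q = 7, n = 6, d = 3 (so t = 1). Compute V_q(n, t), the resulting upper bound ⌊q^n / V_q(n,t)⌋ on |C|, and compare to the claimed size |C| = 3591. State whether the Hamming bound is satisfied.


V_q(n, t) = 37, q^n = 117649, Hamming bound = 3179, |C| = 3591 > bound (violated).

Step 1: Compute V_q(n, t) = Σ_{j=0}^1 C(n, j) (q−1)^j.
  j = 0: C(6,0)·(6)^0 = 1·1 = 1.
  j = 1: C(6,1)·(6)^1 = 6·6 = 36.
  V_q(n, t) = 1 + 36 = 37.
Step 2: q^n = 7^6 = 117649.
Step 3: Hamming bound ⌊q^n / V_q(n,t)⌋ = ⌊117649/37⌋ = 3179.
Step 4: Compare |C| = 3591 to 3179: violated.
The claimed |C| lies above the Hamming bound, so no 7-ary code of length 6 with d ≥ 3 can have 3591 codewords.


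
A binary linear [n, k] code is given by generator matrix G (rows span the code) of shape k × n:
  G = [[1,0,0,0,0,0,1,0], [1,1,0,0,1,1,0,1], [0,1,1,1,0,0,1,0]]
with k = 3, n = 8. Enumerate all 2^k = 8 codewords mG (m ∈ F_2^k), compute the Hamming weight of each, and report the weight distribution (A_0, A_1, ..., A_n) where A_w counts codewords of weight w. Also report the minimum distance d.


Weight distribution: A_0 = 1, A_2 = 1, A_4 = 2, A_5 = 3, A_7 = 1. Minimum distance d = 2.

Enumerate all 2^3 = 8 messages m ∈ F_2^3.
For each, compute codeword c = mG in F_2^8, then tally its weight.
  m = 000 → c = 00000000, weight = 0.
  m = 100 → c = 10000010, weight = 2.
  m = 010 → c = 11001101, weight = 5.
  m = 110 → c = 01001111, weight = 5.
  m = 001 → c = 01110010, weight = 4.
  m = 101 → c = 11110000, weight = 4.
  m = 011 → c = 10111111, weight = 7.
  m = 111 → c = 00111101, weight = 5.
Tally weights:
  weight 0: 1 codewords.
  weight 2: 1 codewords.
  weight 4: 2 codewords.
  weight 5: 3 codewords.
  weight 7: 1 codewords.
Minimum distance d = smallest w > 0 with A_w > 0 = 2.
Sanity: Σ A_w = 8 = 2^3 = 8 ✓.


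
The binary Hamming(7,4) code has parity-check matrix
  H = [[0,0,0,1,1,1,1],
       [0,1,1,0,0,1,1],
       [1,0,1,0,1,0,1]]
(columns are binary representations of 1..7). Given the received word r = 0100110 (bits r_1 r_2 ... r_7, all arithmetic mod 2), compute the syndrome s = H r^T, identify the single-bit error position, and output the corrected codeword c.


s = (0, 0, 1)^T, error position = 1, corrected codeword c = 1100110

Compute s = H r^T mod 2 one row at a time:
  s_1 = 0 + 1 + 1 + 0 = 2 ≡ 0 (mod 2).
  s_2 = 1 + 0 + 1 + 0 = 2 ≡ 0 (mod 2).
  s_3 = 0 + 0 + 1 + 0 = 1 ≡ 1 (mod 2).
s = (0, 0, 1)^T — this equals column 1 of H (binary 001), so error is at position 1.
Correct: flip bit 1 of r = 0100110 to get c = 1100110.


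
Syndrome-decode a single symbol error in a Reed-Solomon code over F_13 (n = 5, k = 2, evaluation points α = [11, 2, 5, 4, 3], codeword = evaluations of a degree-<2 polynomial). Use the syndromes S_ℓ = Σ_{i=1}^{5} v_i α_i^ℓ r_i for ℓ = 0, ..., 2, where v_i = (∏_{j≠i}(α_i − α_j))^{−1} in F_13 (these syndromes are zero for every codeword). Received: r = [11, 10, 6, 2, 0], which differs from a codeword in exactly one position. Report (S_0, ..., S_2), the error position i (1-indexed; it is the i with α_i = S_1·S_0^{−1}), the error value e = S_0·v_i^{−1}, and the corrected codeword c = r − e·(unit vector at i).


S = (12, 9, 10), error at position 4, error magnitude e = 12, c = [11, 10, 6, 3, 0].

Step 1: column multipliers v_i = (∏_{j≠i}(α_i − α_j))^{−1} mod 13.
  i = 1 (α = 11): (11−2)(11−5)(11−4)(11−3) = 9·6·7·8 = 3024 ≡ 8, so v_1 = 8^{−1} = 5 (mod 13).
  i = 2 (α = 2): (2−11)(2−5)(2−4)(2−3) = (−9)·(−3)·(−2)·(−1) = 54 ≡ 2, so v_2 = 2^{−1} = 7 (mod 13).
  i = 3 (α = 5): (5−11)(5−2)(5−4)(5−3) = (−6)·3·1·2 = −36 ≡ 3, so v_3 = 3^{−1} = 9 (mod 13).
  i = 4 (α = 4): (4−11)(4−2)(4−5)(4−3) = (−7)·2·(−1)·1 = 14 ≡ 1, so v_4 = 1^{−1} = 1 (mod 13).
  i = 5 (α = 3): (3−11)(3−2)(3−5)(3−4) = (−8)·1·(−2)·(−1) = −16 ≡ 10, so v_5 = 10^{−1} = 4 (mod 13).
  v = [5, 7, 9, 1, 4].
Step 2: syndromes of r = [11, 10, 6, 2, 0] (all sums mod 13).
  S_0 = Σ v_i r_i = 5·11 + 7·10 + 9·6 + 1·2 + 4·0 = 181 ≡ 12.
  S_1 = Σ v_i α_i r_i = 5·11·11 + 7·2·10 + 9·5·6 + 1·4·2 + 4·3·0 = 1023 ≡ 9.
  α_i^2 mod 13 = [4, 4, 12, 3, 9].
  S_2 = Σ v_i α_i^2 r_i = 5·4·11 + 7·4·10 + 9·12·6 + 1·3·2 + 4·9·0 = 1154 ≡ 10.
  S = (12, 9, 10) ≠ 0, so r is not a codeword (an error is present).
Step 3: locate the error. For a single error e at position i, S_ℓ = v_i·e·α_i^ℓ, so α_err = S_1/S_0.
  S_0^{−1} = 12^{−1} = 12 (mod 13), so α_err = 9·12 = 108 ≡ 4 = α_4. Error position i = 4.
  Consistency check: S_2/S_1 = 10·3 = 30 ≡ 4 = α_err ✓ (single-error assumption holds).
Step 4: error magnitude e = S_0/v_4 = S_0·∏_{j≠4}(α_4 − α_j) = 12·1 = 12 ≡ 12 (mod 13).
Step 5: correct position 4: c_4 = r_4 − e = 2 − 12 ≡ 3 (mod 13). Hence c = [11, 10, 6, 3, 0].
  Check: interpolating c through the α_i gives m(x) = 4 + 3·x (degree < 2) with m(α_i) = c_i for every i, so c is indeed a codeword.


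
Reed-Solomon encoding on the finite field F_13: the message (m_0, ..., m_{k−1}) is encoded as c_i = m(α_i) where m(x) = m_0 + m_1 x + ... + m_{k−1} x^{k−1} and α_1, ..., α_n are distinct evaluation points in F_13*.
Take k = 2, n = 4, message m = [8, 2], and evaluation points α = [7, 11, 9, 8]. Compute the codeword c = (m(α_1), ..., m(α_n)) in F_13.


c = [9, 4, 0, 11]

Message polynomial: m(x) = 8 + 2·x (mod 13).
For each evaluation point α_i, compute m(α_i) mod 13:
  α_1 = 7: Horner steps 2 → 9, so m(7) = 9.
  α_2 = 11: Horner steps 2 → 4, so m(11) = 4.
  α_3 = 9: Horner steps 2 → 0, so m(9) = 0.
  α_4 = 8: Horner steps 2 → 11, so m(8) = 11.
Codeword c = [9, 4, 0, 11] ∈ F_13^4.


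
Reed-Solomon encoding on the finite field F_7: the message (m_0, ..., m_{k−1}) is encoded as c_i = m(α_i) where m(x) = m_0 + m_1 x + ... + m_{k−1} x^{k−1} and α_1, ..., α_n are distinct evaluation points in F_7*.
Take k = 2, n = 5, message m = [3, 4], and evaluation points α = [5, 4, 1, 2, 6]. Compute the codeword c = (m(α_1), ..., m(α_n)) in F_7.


c = [2, 5, 0, 4, 6]

Message polynomial: m(x) = 3 + 4·x (mod 7).
For each evaluation point α_i, compute m(α_i) mod 7:
  α_1 = 5: Horner steps 4 → 2, so m(5) = 2.
  α_2 = 4: Horner steps 4 → 5, so m(4) = 5.
  α_3 = 1: Horner steps 4 → 0, so m(1) = 0.
  α_4 = 2: Horner steps 4 → 4, so m(2) = 4.
  α_5 = 6: Horner steps 4 → 6, so m(6) = 6.
Codeword c = [2, 5, 0, 4, 6] ∈ F_7^5.


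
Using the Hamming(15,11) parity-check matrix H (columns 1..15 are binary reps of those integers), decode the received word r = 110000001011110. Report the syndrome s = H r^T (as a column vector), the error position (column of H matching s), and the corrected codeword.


s = (1, 1, 1, 0)^T, error position = 14, corrected codeword c = 110000001011100

Compute s = H r^T mod 2 one row at a time:
  s_1 = 0 + 1 + 0 + 1 + 1 + 1 + 1 + 0 = 5 ≡ 1 (mod 2).
  s_2 = 0 + 0 + 0 + 0 + 1 + 1 + 1 + 0 = 3 ≡ 1 (mod 2).
  s_3 = 1 + 0 + 0 + 0 + 0 + 1 + 1 + 0 = 3 ≡ 1 (mod 2).
  s_4 = 1 + 0 + 0 + 0 + 1 + 1 + 1 + 0 = 4 ≡ 0 (mod 2).
s = (1, 1, 1, 0)^T — this equals column 14 of H (binary 1110), so error is at position 14.
Correct: flip bit 14 of r = 110000001011110 to get c = 110000001011100.
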